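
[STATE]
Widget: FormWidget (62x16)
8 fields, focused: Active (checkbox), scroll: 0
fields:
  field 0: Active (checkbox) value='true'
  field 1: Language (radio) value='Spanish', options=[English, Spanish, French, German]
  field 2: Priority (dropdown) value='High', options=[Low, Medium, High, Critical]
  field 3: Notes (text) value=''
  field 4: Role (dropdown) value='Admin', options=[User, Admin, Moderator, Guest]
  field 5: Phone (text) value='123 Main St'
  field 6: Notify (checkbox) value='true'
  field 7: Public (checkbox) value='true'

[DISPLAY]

> Active:     [x]                                             
  Language:   ( ) English  (●) Spanish  ( ) French  ( ) German
  Priority:   [High                                         ▼]
  Notes:      [                                              ]
  Role:       [Admin                                        ▼]
  Phone:      [123 Main St                                   ]
  Notify:     [x]                                             
  Public:     [x]                                             
                                                              
                                                              
                                                              
                                                              
                                                              
                                                              
                                                              
                                                              


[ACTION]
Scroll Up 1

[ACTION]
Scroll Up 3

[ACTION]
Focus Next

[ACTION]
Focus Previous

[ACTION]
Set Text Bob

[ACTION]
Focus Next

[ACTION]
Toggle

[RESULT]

  Active:     [x]                                             
> Language:   ( ) English  (●) Spanish  ( ) French  ( ) German
  Priority:   [High                                         ▼]
  Notes:      [                                              ]
  Role:       [Admin                                        ▼]
  Phone:      [123 Main St                                   ]
  Notify:     [x]                                             
  Public:     [x]                                             
                                                              
                                                              
                                                              
                                                              
                                                              
                                                              
                                                              
                                                              


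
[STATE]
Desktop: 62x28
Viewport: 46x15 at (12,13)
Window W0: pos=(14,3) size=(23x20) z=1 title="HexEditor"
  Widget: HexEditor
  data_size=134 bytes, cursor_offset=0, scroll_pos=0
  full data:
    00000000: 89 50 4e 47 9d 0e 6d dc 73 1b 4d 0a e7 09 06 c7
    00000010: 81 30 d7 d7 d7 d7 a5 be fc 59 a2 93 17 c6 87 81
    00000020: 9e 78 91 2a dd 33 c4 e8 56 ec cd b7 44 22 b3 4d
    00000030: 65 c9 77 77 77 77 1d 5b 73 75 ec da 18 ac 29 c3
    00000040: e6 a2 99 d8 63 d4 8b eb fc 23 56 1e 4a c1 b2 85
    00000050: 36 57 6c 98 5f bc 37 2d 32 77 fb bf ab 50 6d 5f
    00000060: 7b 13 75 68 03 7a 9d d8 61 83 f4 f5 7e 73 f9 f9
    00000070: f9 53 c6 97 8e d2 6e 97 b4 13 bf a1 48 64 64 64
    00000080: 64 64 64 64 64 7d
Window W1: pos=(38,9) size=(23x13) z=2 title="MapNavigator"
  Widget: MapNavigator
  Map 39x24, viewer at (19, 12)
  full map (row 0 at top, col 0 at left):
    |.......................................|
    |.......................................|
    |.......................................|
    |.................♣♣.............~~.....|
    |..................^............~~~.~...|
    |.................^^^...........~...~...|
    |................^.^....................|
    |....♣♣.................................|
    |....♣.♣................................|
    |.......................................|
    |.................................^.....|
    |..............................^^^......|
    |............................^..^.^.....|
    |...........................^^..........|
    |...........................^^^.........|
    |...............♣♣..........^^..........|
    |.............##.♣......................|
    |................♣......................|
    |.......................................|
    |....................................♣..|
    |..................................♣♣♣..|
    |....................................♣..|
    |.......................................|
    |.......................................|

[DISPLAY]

  ┃00000070  f9 53 c6 97┃ ┃...................
  ┃00000080  64 64 64 64┃ ┃...................
  ┃                     ┃ ┃...................
  ┃                     ┃ ┃..........@........
  ┃                     ┃ ┃..................^
  ┃                     ┃ ┃..................^
  ┃                     ┃ ┃......♣♣..........^
  ┃                     ┃ ┃....##.♣...........
  ┃                     ┃ ┗━━━━━━━━━━━━━━━━━━━
  ┗━━━━━━━━━━━━━━━━━━━━━┛                     
                                              
                                              
                                              
                                              
                                              


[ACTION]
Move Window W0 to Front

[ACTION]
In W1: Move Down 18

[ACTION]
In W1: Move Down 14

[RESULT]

  ┃00000070  f9 53 c6 97┃ ┃...................
  ┃00000080  64 64 64 64┃ ┃...................
  ┃                     ┃ ┃...................
  ┃                     ┃ ┃..........@........
  ┃                     ┃ ┃                   
  ┃                     ┃ ┃                   
  ┃                     ┃ ┃                   
  ┃                     ┃ ┃                   
  ┃                     ┃ ┗━━━━━━━━━━━━━━━━━━━
  ┗━━━━━━━━━━━━━━━━━━━━━┛                     
                                              
                                              
                                              
                                              
                                              


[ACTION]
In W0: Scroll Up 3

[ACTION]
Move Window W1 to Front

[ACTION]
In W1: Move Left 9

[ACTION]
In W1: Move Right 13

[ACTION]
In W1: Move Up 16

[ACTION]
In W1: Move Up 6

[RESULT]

  ┃00000070  f9 53 c6 97┃ ┃                   
  ┃00000080  64 64 64 64┃ ┃                   
  ┃                     ┃ ┃...................
  ┃                     ┃ ┃..........@........
  ┃                     ┃ ┃...................
  ┃                     ┃ ┃....♣♣.............
  ┃                     ┃ ┃.....^............~
  ┃                     ┃ ┃....^^^...........~
  ┃                     ┃ ┗━━━━━━━━━━━━━━━━━━━
  ┗━━━━━━━━━━━━━━━━━━━━━┛                     
                                              
                                              
                                              
                                              
                                              


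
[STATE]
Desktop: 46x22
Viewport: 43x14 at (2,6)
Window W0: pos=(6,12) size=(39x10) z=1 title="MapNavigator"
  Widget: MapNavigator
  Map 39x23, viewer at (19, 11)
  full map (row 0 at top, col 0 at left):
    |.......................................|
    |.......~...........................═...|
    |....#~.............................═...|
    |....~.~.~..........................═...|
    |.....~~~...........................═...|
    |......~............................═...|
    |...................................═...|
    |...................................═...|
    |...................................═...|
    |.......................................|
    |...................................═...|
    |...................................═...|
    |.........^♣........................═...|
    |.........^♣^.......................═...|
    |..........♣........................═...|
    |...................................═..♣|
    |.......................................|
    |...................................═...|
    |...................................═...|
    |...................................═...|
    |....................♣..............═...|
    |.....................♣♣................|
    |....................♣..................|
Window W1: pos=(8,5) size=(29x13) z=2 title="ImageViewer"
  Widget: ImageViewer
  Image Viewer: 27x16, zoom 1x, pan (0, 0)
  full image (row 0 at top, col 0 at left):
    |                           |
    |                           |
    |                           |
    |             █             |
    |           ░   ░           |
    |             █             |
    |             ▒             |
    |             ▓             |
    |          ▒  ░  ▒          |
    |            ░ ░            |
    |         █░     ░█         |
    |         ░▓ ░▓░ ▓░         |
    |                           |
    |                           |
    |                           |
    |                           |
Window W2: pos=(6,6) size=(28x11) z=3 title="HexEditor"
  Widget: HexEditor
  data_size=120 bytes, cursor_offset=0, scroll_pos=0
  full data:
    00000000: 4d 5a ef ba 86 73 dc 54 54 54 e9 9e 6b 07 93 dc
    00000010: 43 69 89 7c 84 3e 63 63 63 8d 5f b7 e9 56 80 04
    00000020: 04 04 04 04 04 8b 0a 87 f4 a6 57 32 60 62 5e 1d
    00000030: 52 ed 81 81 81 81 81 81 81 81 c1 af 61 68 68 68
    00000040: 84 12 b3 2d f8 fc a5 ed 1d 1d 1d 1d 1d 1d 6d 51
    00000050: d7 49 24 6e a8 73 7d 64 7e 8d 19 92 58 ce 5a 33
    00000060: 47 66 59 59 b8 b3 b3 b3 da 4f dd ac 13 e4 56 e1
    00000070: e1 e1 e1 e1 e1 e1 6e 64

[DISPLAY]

    ┏━━━━━━━━━━━━━━━━━━━━━━━━━━┓  ┃        
    ┃ HexEditor                ┃──┨        
    ┠──────────────────────────┨  ┃        
    ┃00000000  4D 5a ef ba 86 7┃  ┃        
    ┃00000010  43 69 89 7c 84 3┃  ┃        
    ┃00000020  04 04 04 04 04 8┃  ┃        
    ┃00000030  52 ed 81 81 81 8┃  ┃━━━━━━━┓
    ┃00000040  84 12 b3 2d f8 f┃  ┃       ┃
    ┃00000050  d7 49 24 6e a8 7┃  ┃───────┨
    ┃00000060  47 66 59 59 b8 b┃  ┃....═..┃
    ┗━━━━━━━━━━━━━━━━━━━━━━━━━━┛  ┃.......┃
    ┃.┗━━━━━━━━━━━━━━━━━━━━━━━━━━━┛....═..┃
    ┃..................@...............═..┃
    ┃........^♣........................═..┃


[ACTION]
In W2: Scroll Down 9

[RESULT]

    ┏━━━━━━━━━━━━━━━━━━━━━━━━━━┓  ┃        
    ┃ HexEditor                ┃──┨        
    ┠──────────────────────────┨  ┃        
    ┃00000070  e1 e1 e1 e1 e1 e┃  ┃        
    ┃                          ┃  ┃        
    ┃                          ┃  ┃        
    ┃                          ┃  ┃━━━━━━━┓
    ┃                          ┃  ┃       ┃
    ┃                          ┃  ┃───────┨
    ┃                          ┃  ┃....═..┃
    ┗━━━━━━━━━━━━━━━━━━━━━━━━━━┛  ┃.......┃
    ┃.┗━━━━━━━━━━━━━━━━━━━━━━━━━━━┛....═..┃
    ┃..................@...............═..┃
    ┃........^♣........................═..┃


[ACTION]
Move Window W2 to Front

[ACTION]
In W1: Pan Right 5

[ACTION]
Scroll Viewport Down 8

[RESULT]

    ┠──────────────────────────┨  ┃        
    ┃00000070  e1 e1 e1 e1 e1 e┃  ┃        
    ┃                          ┃  ┃        
    ┃                          ┃  ┃        
    ┃                          ┃  ┃━━━━━━━┓
    ┃                          ┃  ┃       ┃
    ┃                          ┃  ┃───────┨
    ┃                          ┃  ┃....═..┃
    ┗━━━━━━━━━━━━━━━━━━━━━━━━━━┛  ┃.......┃
    ┃.┗━━━━━━━━━━━━━━━━━━━━━━━━━━━┛....═..┃
    ┃..................@...............═..┃
    ┃........^♣........................═..┃
    ┃........^♣^.......................═..┃
    ┗━━━━━━━━━━━━━━━━━━━━━━━━━━━━━━━━━━━━━┛


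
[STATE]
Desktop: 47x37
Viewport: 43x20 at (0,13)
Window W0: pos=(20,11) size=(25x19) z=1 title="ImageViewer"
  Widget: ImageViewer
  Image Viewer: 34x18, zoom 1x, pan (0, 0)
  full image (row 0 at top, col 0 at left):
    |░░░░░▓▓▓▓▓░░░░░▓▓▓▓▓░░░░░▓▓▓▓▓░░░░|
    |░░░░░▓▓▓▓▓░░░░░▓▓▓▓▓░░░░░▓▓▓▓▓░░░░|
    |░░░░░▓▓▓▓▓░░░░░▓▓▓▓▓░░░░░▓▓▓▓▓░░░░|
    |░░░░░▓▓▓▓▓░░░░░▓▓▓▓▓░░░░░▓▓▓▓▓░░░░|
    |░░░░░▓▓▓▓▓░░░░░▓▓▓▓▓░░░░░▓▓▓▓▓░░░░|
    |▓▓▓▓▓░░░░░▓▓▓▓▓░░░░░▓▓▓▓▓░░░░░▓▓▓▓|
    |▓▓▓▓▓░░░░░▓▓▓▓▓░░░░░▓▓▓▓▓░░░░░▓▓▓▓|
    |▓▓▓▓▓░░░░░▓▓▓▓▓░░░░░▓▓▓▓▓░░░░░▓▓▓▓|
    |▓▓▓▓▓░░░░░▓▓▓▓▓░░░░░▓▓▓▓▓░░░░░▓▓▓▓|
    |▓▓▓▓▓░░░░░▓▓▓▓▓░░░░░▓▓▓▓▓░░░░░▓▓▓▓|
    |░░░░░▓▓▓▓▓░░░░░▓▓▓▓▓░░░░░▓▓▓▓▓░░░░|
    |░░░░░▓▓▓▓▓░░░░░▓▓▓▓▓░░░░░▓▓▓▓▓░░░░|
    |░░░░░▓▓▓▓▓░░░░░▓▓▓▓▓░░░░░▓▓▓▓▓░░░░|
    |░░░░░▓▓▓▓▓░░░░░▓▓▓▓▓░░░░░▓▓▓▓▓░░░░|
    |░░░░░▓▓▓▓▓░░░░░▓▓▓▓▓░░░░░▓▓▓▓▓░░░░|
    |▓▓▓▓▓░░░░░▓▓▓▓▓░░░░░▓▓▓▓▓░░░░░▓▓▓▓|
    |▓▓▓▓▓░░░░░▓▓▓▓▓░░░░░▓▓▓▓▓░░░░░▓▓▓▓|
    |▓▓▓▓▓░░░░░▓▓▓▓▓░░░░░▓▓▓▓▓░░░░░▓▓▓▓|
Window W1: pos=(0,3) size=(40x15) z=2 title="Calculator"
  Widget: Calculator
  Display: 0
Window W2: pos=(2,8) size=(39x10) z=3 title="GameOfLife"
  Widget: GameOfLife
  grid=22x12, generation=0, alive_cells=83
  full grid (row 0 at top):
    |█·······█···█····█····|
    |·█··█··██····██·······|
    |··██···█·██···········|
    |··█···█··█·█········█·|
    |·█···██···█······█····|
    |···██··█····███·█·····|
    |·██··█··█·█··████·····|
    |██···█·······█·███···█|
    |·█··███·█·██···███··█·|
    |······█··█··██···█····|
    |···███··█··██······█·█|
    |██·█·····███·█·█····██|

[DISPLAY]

┃├┃·█···██···█······█····               ┃──
┃│┃···██··█····███·█·····               ┃░░
┃├┃·██··█··█·█··████·····               ┃░░
┃│┃██···█·······█·███···█               ┃░░
┗━┗━━━━━━━━━━━━━━━━━━━━━━━━━━━━━━━━━━━━━┛░░
                    ┃░░░░░▓▓▓▓▓░░░░░▓▓▓▓▓░░
                    ┃▓▓▓▓▓░░░░░▓▓▓▓▓░░░░░▓▓
                    ┃▓▓▓▓▓░░░░░▓▓▓▓▓░░░░░▓▓
                    ┃▓▓▓▓▓░░░░░▓▓▓▓▓░░░░░▓▓
                    ┃▓▓▓▓▓░░░░░▓▓▓▓▓░░░░░▓▓
                    ┃▓▓▓▓▓░░░░░▓▓▓▓▓░░░░░▓▓
                    ┃░░░░░▓▓▓▓▓░░░░░▓▓▓▓▓░░
                    ┃░░░░░▓▓▓▓▓░░░░░▓▓▓▓▓░░
                    ┃░░░░░▓▓▓▓▓░░░░░▓▓▓▓▓░░
                    ┃░░░░░▓▓▓▓▓░░░░░▓▓▓▓▓░░
                    ┃░░░░░▓▓▓▓▓░░░░░▓▓▓▓▓░░
                    ┗━━━━━━━━━━━━━━━━━━━━━━
                                           
                                           
                                           


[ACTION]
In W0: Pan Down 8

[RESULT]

┃├┃·█···██···█······█····               ┃──
┃│┃···██··█····███·█·····               ┃▓▓
┃├┃·██··█··█·█··████·····               ┃▓▓
┃│┃██···█·······█·███···█               ┃░░
┗━┗━━━━━━━━━━━━━━━━━━━━━━━━━━━━━━━━━━━━━┛░░
                    ┃░░░░░▓▓▓▓▓░░░░░▓▓▓▓▓░░
                    ┃░░░░░▓▓▓▓▓░░░░░▓▓▓▓▓░░
                    ┃░░░░░▓▓▓▓▓░░░░░▓▓▓▓▓░░
                    ┃▓▓▓▓▓░░░░░▓▓▓▓▓░░░░░▓▓
                    ┃▓▓▓▓▓░░░░░▓▓▓▓▓░░░░░▓▓
                    ┃▓▓▓▓▓░░░░░▓▓▓▓▓░░░░░▓▓
                    ┃                      
                    ┃                      
                    ┃                      
                    ┃                      
                    ┃                      
                    ┗━━━━━━━━━━━━━━━━━━━━━━
                                           
                                           
                                           


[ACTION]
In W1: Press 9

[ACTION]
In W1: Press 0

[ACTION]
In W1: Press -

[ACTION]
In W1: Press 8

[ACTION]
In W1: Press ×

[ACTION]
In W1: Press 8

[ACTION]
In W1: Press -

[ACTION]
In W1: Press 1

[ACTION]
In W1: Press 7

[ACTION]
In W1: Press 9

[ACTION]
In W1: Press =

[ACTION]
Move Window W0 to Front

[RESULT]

┃├┃·█···██···█······┠──────────────────────
┃│┃···██··█····███·█┃▓▓▓▓▓░░░░░▓▓▓▓▓░░░░░▓▓
┃├┃·██··█··█·█··████┃▓▓▓▓▓░░░░░▓▓▓▓▓░░░░░▓▓
┃│┃██···█·······█·██┃░░░░░▓▓▓▓▓░░░░░▓▓▓▓▓░░
┗━┗━━━━━━━━━━━━━━━━━┃░░░░░▓▓▓▓▓░░░░░▓▓▓▓▓░░
                    ┃░░░░░▓▓▓▓▓░░░░░▓▓▓▓▓░░
                    ┃░░░░░▓▓▓▓▓░░░░░▓▓▓▓▓░░
                    ┃░░░░░▓▓▓▓▓░░░░░▓▓▓▓▓░░
                    ┃▓▓▓▓▓░░░░░▓▓▓▓▓░░░░░▓▓
                    ┃▓▓▓▓▓░░░░░▓▓▓▓▓░░░░░▓▓
                    ┃▓▓▓▓▓░░░░░▓▓▓▓▓░░░░░▓▓
                    ┃                      
                    ┃                      
                    ┃                      
                    ┃                      
                    ┃                      
                    ┗━━━━━━━━━━━━━━━━━━━━━━
                                           
                                           
                                           


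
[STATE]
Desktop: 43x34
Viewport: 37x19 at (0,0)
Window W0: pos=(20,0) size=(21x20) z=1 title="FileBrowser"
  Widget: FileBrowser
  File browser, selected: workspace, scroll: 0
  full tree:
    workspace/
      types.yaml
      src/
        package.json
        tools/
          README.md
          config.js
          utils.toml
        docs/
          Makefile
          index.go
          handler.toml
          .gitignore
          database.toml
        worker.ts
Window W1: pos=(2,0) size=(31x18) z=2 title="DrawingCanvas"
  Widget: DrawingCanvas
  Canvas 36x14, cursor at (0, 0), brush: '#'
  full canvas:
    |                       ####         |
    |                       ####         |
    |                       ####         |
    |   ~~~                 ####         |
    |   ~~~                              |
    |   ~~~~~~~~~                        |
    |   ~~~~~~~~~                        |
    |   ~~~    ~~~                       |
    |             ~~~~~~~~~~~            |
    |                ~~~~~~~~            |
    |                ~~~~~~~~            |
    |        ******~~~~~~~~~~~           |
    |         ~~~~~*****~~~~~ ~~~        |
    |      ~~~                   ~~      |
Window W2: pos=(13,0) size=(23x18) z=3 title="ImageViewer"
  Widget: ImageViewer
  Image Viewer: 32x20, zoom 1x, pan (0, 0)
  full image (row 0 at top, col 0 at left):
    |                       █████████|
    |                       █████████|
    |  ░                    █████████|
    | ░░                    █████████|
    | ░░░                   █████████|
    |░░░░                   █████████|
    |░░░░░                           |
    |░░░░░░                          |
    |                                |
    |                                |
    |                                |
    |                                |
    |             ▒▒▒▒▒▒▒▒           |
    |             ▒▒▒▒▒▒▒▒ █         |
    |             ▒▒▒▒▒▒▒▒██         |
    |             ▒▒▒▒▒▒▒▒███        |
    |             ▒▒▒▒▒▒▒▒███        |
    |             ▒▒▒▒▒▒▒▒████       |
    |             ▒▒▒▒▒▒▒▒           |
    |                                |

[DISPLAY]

  ┏━━━━━━━━━━┏━━━━━━━━━━━━━━━━━━━━━┓━
  ┃ DrawingCa┃ ImageViewer         ┃ 
  ┠──────────┠─────────────────────┨─
  ┃+         ┃                     ┃/
  ┃          ┃                     ┃ 
  ┃          ┃  ░                  ┃ 
  ┃   ~~~    ┃ ░░                  ┃ 
  ┃   ~~~    ┃ ░░░                 ┃ 
  ┃   ~~~~~~~┃░░░░                 ┃ 
  ┃   ~~~~~~~┃░░░░░                ┃ 
  ┃   ~~~    ┃░░░░░░               ┃ 
  ┃          ┃                     ┃ 
  ┃          ┃                     ┃ 
  ┃          ┃                     ┃ 
  ┃        **┃                     ┃ 
  ┃         ~┃             ▒▒▒▒▒▒▒▒┃ 
  ┃      ~~~ ┃             ▒▒▒▒▒▒▒▒┃ 
  ┗━━━━━━━━━━┗━━━━━━━━━━━━━━━━━━━━━┛ 
                    ┃                


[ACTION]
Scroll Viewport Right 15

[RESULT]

━━━━━━━┏━━━━━━━━━━━━━━━━━━━━━┓━━━━┓  
awingCa┃ ImageViewer         ┃    ┃  
───────┠─────────────────────┨────┨  
       ┃                     ┃/   ┃  
       ┃                     ┃    ┃  
       ┃  ░                  ┃    ┃  
~~~    ┃ ░░                  ┃    ┃  
~~~    ┃ ░░░                 ┃    ┃  
~~~~~~~┃░░░░                 ┃    ┃  
~~~~~~~┃░░░░░                ┃    ┃  
~~~    ┃░░░░░░               ┃    ┃  
       ┃                     ┃    ┃  
       ┃                     ┃    ┃  
       ┃                     ┃    ┃  
     **┃                     ┃    ┃  
      ~┃             ▒▒▒▒▒▒▒▒┃    ┃  
   ~~~ ┃             ▒▒▒▒▒▒▒▒┃    ┃  
━━━━━━━┗━━━━━━━━━━━━━━━━━━━━━┛    ┃  
              ┃                   ┃  


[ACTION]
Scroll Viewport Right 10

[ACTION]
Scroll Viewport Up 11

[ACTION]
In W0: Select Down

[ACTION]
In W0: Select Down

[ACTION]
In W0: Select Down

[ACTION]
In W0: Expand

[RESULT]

━━━━━━━┏━━━━━━━━━━━━━━━━━━━━━┓━━━━┓  
awingCa┃ ImageViewer         ┃    ┃  
───────┠─────────────────────┨────┨  
       ┃                     ┃/   ┃  
       ┃                     ┃    ┃  
       ┃  ░                  ┃    ┃  
~~~    ┃ ░░                  ┃son ┃  
~~~    ┃ ░░░                 ┃/   ┃  
~~~~~~~┃░░░░                 ┃    ┃  
~~~~~~~┃░░░░░                ┃    ┃  
~~~    ┃░░░░░░               ┃    ┃  
       ┃                     ┃    ┃  
       ┃                     ┃    ┃  
       ┃                     ┃    ┃  
     **┃                     ┃    ┃  
      ~┃             ▒▒▒▒▒▒▒▒┃    ┃  
   ~~~ ┃             ▒▒▒▒▒▒▒▒┃    ┃  
━━━━━━━┗━━━━━━━━━━━━━━━━━━━━━┛    ┃  
              ┃                   ┃  


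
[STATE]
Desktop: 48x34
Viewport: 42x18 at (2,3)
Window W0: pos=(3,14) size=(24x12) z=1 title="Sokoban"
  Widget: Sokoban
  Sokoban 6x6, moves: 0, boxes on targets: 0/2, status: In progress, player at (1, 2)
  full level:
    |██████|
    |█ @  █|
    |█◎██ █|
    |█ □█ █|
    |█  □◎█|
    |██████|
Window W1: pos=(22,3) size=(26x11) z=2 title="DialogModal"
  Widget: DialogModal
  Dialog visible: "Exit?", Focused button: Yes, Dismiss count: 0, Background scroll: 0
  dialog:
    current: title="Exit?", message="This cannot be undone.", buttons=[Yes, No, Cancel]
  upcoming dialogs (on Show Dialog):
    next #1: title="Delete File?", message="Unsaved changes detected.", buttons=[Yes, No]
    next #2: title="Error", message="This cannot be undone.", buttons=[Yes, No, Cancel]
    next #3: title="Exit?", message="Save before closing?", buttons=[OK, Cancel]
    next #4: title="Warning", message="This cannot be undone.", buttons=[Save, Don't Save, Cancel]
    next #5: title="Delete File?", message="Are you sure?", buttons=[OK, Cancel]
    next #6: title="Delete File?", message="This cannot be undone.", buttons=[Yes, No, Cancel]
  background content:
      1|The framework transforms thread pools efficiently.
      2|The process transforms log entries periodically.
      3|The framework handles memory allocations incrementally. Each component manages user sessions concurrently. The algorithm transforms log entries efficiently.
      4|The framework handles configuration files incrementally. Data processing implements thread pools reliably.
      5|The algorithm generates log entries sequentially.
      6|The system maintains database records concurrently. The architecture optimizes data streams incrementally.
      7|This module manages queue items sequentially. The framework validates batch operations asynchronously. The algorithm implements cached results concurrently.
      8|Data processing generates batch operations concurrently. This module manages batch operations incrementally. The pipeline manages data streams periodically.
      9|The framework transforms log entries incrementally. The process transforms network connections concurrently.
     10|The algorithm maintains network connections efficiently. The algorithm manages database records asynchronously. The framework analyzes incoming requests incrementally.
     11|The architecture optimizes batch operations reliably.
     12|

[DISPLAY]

                    ┏━━━━━━━━━━━━━━━━━━━━━
                    ┃ DialogModal         
                    ┠─────────────────────
                    ┃The framework transfo
                    ┃Th┌──────────────────
                    ┃Th│      Exit?       
                    ┃Th│This cannot be und
                    ┃Th│[Yes]  No   Cancel
                    ┃Th└──────────────────
                    ┃This module manages q
                    ┗━━━━━━━━━━━━━━━━━━━━━
 ┏━━━━━━━━━━━━━━━━━━━━━━┓                 
 ┃ Sokoban              ┃                 
 ┠──────────────────────┨                 
 ┃██████                ┃                 
 ┃█ @  █                ┃                 
 ┃█◎██ █                ┃                 
 ┃█ □█ █                ┃                 


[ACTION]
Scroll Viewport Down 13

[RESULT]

 ┠──────────────────────┨                 
 ┃██████                ┃                 
 ┃█ @  █                ┃                 
 ┃█◎██ █                ┃                 
 ┃█ □█ █                ┃                 
 ┃█  □◎█                ┃                 
 ┃██████                ┃                 
 ┃Moves: 0  0/2         ┃                 
 ┃                      ┃                 
 ┗━━━━━━━━━━━━━━━━━━━━━━┛                 
                                          
                                          
                                          
                                          
                                          
                                          
                                          
                                          


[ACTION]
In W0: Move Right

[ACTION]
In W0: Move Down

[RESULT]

 ┠──────────────────────┨                 
 ┃██████                ┃                 
 ┃█  @ █                ┃                 
 ┃█◎██ █                ┃                 
 ┃█ □█ █                ┃                 
 ┃█  □◎█                ┃                 
 ┃██████                ┃                 
 ┃Moves: 1  0/2         ┃                 
 ┃                      ┃                 
 ┗━━━━━━━━━━━━━━━━━━━━━━┛                 
                                          
                                          
                                          
                                          
                                          
                                          
                                          
                                          


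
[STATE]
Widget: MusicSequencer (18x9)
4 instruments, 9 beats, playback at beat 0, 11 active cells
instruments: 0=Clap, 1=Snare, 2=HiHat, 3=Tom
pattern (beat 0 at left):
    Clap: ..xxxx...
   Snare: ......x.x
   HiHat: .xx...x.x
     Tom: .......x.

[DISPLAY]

      ▼12345678   
  Clap··████···   
 Snare······█·█   
 HiHat·██···█·█   
   Tom·······█·   
                  
                  
                  
                  


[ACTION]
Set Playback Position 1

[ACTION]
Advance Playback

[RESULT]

      01▼345678   
  Clap··████···   
 Snare······█·█   
 HiHat·██···█·█   
   Tom·······█·   
                  
                  
                  
                  


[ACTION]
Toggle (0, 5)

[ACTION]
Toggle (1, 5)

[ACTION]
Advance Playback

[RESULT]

      012▼45678   
  Clap··███····   
 Snare·····██·█   
 HiHat·██···█·█   
   Tom·······█·   
                  
                  
                  
                  


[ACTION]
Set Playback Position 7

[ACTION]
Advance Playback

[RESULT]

      01234567▼   
  Clap··███····   
 Snare·····██·█   
 HiHat·██···█·█   
   Tom·······█·   
                  
                  
                  
                  


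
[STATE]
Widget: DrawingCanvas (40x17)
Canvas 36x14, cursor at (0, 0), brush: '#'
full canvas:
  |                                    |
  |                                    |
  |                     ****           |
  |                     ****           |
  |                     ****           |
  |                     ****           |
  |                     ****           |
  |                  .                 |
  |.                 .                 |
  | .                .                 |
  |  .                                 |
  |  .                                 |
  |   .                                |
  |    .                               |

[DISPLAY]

+                                       
                                        
                     ****               
                     ****               
                     ****               
                     ****               
                     ****               
                  .                     
.                 .                     
 .                .                     
  .                                     
  .                                     
   .                                    
    .                                   
                                        
                                        
                                        


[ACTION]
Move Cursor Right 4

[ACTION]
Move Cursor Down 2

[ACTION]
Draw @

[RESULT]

                                        
                                        
    @                ****               
                     ****               
                     ****               
                     ****               
                     ****               
                  .                     
.                 .                     
 .                .                     
  .                                     
  .                                     
   .                                    
    .                                   
                                        
                                        
                                        


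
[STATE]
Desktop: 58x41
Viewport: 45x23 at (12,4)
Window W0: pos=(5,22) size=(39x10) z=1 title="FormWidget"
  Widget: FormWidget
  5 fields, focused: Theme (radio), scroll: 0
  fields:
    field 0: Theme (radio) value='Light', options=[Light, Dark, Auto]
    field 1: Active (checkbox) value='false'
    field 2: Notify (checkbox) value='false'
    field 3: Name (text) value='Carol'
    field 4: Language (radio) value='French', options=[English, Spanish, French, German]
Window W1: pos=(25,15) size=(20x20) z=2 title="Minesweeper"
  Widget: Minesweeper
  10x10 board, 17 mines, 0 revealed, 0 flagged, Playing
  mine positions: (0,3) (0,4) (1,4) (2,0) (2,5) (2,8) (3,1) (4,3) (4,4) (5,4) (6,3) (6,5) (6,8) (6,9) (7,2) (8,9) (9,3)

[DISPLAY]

                                             
                                             
                                             
                                             
                                             
                                             
                                             
                                             
                                             
                                             
                                             
             ┏━━━━━━━━━━━━━━━━━━┓            
             ┃ Minesweeper      ┃            
             ┠──────────────────┨            
             ┃■■■■■■■■■■        ┃            
             ┃■■■■■■■■■■        ┃            
             ┃■■■■■■■■■■        ┃            
             ┃■■■■■■■■■■        ┃            
━━━━━━━━━━━━━┃■■■■■■■■■■        ┃            
idget        ┃■■■■■■■■■■        ┃            
─────────────┃■■■■■■■■■■        ┃            
e:      (●) L┃■■■■■■■■■■        ┃            
ve:     [ ]  ┃■■■■■■■■■■        ┃            


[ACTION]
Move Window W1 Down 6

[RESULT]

                                             
                                             
                                             
                                             
                                             
                                             
                                             
                                             
                                             
                                             
                                             
                                             
                                             
                                             
                                             
                                             
                                             
             ┏━━━━━━━━━━━━━━━━━━┓            
━━━━━━━━━━━━━┃ Minesweeper      ┃            
idget        ┠──────────────────┨            
─────────────┃■■■■■■■■■■        ┃            
e:      (●) L┃■■■■■■■■■■        ┃            
ve:     [ ]  ┃■■■■■■■■■■        ┃            


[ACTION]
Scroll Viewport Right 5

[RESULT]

                                             
                                             
                                             
                                             
                                             
                                             
                                             
                                             
                                             
                                             
                                             
                                             
                                             
                                             
                                             
                                             
                                             
            ┏━━━━━━━━━━━━━━━━━━┓             
━━━━━━━━━━━━┃ Minesweeper      ┃             
dget        ┠──────────────────┨             
────────────┃■■■■■■■■■■        ┃             
:      (●) L┃■■■■■■■■■■        ┃             
e:     [ ]  ┃■■■■■■■■■■        ┃             


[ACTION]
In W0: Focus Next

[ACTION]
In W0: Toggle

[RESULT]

                                             
                                             
                                             
                                             
                                             
                                             
                                             
                                             
                                             
                                             
                                             
                                             
                                             
                                             
                                             
                                             
                                             
            ┏━━━━━━━━━━━━━━━━━━┓             
━━━━━━━━━━━━┃ Minesweeper      ┃             
dget        ┠──────────────────┨             
────────────┃■■■■■■■■■■        ┃             
:      (●) L┃■■■■■■■■■■        ┃             
e:     [x]  ┃■■■■■■■■■■        ┃             
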